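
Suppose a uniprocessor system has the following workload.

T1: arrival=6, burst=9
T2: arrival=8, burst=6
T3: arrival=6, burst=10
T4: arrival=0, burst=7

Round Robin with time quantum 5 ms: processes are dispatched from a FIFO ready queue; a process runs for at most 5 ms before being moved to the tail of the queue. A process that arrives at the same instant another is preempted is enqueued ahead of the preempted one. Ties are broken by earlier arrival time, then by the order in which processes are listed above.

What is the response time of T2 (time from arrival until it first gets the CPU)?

Gantt: | T4 0-7 | T1 7-12 | T3 12-17 | T2 17-22 | T1 22-26 | T3 26-31 | T2 31-32 |
Completion: T1=26  T2=32  T3=31  T4=7
Turnaround (C−A): T1=20  T2=24  T3=25  T4=7
Response(T2) = first start − arrival = 17 − 8 = 9

9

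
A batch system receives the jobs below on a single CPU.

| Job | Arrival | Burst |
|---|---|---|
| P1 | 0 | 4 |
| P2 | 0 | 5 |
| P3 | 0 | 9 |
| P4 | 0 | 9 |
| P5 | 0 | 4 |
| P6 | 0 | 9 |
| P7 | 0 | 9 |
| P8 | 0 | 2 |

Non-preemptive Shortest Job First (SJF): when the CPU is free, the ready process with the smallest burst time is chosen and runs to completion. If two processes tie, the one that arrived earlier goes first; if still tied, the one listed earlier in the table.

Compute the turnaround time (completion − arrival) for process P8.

2

Schedule: | P8 0-2 | P1 2-6 | P5 6-10 | P2 10-15 | P3 15-24 | P4 24-33 | P6 33-42 | P7 42-51 |
Completion: P1=6  P2=15  P3=24  P4=33  P5=10  P6=42  P7=51  P8=2
Turnaround (C−A): P1=6  P2=15  P3=24  P4=33  P5=10  P6=42  P7=51  P8=2
Turnaround(P8) = completion − arrival = 2 − 0 = 2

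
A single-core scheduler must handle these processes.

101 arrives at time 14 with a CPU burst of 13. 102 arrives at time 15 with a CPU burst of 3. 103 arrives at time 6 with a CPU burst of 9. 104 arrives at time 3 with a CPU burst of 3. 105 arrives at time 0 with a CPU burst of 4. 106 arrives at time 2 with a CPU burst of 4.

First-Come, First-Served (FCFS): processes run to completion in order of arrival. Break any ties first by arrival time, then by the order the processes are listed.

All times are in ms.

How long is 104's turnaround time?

8

Timeline: | 105 0-4 | 106 4-8 | 104 8-11 | 103 11-20 | 101 20-33 | 102 33-36 |
Completion: 101=33  102=36  103=20  104=11  105=4  106=8
Turnaround (C−A): 101=19  102=21  103=14  104=8  105=4  106=6
Turnaround(104) = completion − arrival = 11 − 3 = 8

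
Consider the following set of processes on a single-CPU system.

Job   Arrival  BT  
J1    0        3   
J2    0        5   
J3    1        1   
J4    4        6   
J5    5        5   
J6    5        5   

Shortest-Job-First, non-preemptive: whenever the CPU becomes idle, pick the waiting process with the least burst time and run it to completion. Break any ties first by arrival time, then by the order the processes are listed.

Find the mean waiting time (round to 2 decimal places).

Schedule: | J1 0-3 | J3 3-4 | J2 4-9 | J5 9-14 | J6 14-19 | J4 19-25 |
Completion: J1=3  J2=9  J3=4  J4=25  J5=14  J6=19
Turnaround (C−A): J1=3  J2=9  J3=3  J4=21  J5=9  J6=14
Waiting times: J1=0, J2=4, J3=2, J4=15, J5=4, J6=9
Average waiting = (0+4+2+15+4+9) / 6 = 34/6 = 5.67

5.67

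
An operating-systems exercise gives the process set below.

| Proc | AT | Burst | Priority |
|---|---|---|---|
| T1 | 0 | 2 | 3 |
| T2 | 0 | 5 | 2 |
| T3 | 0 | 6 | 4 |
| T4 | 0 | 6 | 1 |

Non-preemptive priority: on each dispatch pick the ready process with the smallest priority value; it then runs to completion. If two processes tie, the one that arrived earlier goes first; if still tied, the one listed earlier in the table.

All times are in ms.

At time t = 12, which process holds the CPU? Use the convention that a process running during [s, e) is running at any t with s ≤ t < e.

Timeline: | T4 0-6 | T2 6-11 | T1 11-13 | T3 13-19 |
Completion: T1=13  T2=11  T3=19  T4=6
Turnaround (C−A): T1=13  T2=11  T3=19  T4=6

T1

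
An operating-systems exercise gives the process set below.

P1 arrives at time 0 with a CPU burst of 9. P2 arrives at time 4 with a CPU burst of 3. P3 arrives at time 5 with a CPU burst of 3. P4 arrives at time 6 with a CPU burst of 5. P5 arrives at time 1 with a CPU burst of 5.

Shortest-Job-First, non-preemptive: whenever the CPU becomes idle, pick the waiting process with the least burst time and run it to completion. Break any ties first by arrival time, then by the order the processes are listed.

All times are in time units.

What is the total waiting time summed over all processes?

40

Schedule: | P1 0-9 | P2 9-12 | P3 12-15 | P5 15-20 | P4 20-25 |
Completion: P1=9  P2=12  P3=15  P4=25  P5=20
Turnaround (C−A): P1=9  P2=8  P3=10  P4=19  P5=19
Waiting = turnaround − burst: P1=0, P2=5, P3=7, P4=14, P5=14
Total waiting = 0 + 5 + 7 + 14 + 14 = 40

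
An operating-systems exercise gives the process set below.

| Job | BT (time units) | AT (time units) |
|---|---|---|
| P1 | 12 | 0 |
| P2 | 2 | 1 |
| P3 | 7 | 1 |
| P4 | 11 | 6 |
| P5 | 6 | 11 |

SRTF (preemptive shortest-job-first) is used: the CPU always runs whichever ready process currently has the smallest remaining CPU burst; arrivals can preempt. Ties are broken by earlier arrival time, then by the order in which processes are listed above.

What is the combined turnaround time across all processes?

76

Gantt: | P1 0-1 | P2 1-3 | P3 3-10 | P1 10-11 | P5 11-17 | P1 17-27 | P4 27-38 |
Completion: P1=27  P2=3  P3=10  P4=38  P5=17
Turnaround = completion − arrival: P1=27, P2=2, P3=9, P4=32, P5=6
Total turnaround = 27 + 2 + 9 + 32 + 6 = 76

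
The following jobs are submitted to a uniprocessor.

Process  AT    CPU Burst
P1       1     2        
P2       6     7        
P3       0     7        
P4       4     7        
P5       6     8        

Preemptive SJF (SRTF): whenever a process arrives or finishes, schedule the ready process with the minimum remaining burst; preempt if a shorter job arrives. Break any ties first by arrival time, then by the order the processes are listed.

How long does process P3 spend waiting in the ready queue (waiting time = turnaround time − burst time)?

2

Gantt: | P3 0-1 | P1 1-3 | P3 3-9 | P4 9-16 | P2 16-23 | P5 23-31 |
Completion: P1=3  P2=23  P3=9  P4=16  P5=31
Turnaround (C−A): P1=2  P2=17  P3=9  P4=12  P5=25
Waiting(P3) = turnaround − burst = 9 − 7 = 2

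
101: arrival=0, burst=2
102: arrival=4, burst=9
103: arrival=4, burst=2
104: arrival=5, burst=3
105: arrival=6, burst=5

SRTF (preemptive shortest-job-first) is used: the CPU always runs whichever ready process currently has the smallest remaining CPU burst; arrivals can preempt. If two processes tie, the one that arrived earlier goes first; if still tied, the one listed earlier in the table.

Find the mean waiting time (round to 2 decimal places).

2.80

Timeline: | 101 0-2 | idle 2-4 | 103 4-6 | 104 6-9 | 105 9-14 | 102 14-23 |
Completion: 101=2  102=23  103=6  104=9  105=14
Waiting times: 101=0, 102=10, 103=0, 104=1, 105=3
Average waiting = (0+10+0+1+3) / 5 = 14/5 = 2.80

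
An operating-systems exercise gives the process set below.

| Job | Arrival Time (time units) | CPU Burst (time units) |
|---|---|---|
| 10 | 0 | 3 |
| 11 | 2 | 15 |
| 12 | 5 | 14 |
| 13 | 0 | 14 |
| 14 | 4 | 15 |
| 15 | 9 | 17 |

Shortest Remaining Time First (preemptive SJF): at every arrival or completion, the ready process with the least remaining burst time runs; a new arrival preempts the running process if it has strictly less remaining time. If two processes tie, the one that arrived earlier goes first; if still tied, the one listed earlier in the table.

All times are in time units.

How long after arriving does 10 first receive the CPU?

Timeline: | 10 0-3 | 13 3-17 | 12 17-31 | 11 31-46 | 14 46-61 | 15 61-78 |
Completion: 10=3  11=46  12=31  13=17  14=61  15=78
Turnaround (C−A): 10=3  11=44  12=26  13=17  14=57  15=69
Response(10) = first start − arrival = 0 − 0 = 0

0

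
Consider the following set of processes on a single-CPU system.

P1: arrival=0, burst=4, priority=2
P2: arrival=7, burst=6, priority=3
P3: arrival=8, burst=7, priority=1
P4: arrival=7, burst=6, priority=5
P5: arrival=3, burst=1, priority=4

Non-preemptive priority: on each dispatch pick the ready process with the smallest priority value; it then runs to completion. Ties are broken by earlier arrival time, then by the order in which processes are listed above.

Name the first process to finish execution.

P1

Schedule: | P1 0-4 | P5 4-5 | idle 5-7 | P2 7-13 | P3 13-20 | P4 20-26 |
Completion: P1=4  P2=13  P3=20  P4=26  P5=5
Turnaround (C−A): P1=4  P2=6  P3=12  P4=19  P5=2
Finish order: P1 → P5 → P2 → P3 → P4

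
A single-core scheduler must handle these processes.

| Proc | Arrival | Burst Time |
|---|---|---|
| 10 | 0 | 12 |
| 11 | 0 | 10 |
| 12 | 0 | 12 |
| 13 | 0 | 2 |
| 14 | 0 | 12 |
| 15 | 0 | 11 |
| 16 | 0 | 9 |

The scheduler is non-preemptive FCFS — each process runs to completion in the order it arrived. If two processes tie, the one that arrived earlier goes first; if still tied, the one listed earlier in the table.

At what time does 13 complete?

36

Timeline: | 10 0-12 | 11 12-22 | 12 22-34 | 13 34-36 | 14 36-48 | 15 48-59 | 16 59-68 |
Completion: 10=12  11=22  12=34  13=36  14=48  15=59  16=68
Turnaround (C−A): 10=12  11=22  12=34  13=36  14=48  15=59  16=68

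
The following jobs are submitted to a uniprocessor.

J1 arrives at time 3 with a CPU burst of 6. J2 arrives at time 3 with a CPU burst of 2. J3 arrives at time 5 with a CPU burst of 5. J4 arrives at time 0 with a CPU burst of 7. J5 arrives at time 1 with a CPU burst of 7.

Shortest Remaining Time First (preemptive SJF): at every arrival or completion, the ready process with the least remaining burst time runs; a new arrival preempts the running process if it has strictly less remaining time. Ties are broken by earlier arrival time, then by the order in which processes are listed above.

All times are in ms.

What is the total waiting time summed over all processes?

Schedule: | J4 0-3 | J2 3-5 | J4 5-9 | J3 9-14 | J1 14-20 | J5 20-27 |
Completion: J1=20  J2=5  J3=14  J4=9  J5=27
Waiting = turnaround − burst: J1=11, J2=0, J3=4, J4=2, J5=19
Total waiting = 11 + 0 + 4 + 2 + 19 = 36

36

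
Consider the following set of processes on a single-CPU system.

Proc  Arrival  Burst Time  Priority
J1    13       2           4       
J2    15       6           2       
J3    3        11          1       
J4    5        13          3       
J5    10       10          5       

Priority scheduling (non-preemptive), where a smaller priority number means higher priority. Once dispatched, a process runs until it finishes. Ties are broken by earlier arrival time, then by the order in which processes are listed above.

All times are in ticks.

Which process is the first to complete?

Gantt: | idle 0-3 | J3 3-14 | J4 14-27 | J2 27-33 | J1 33-35 | J5 35-45 |
Completion: J1=35  J2=33  J3=14  J4=27  J5=45
Turnaround (C−A): J1=22  J2=18  J3=11  J4=22  J5=35
Finish order: J3 → J4 → J2 → J1 → J5

J3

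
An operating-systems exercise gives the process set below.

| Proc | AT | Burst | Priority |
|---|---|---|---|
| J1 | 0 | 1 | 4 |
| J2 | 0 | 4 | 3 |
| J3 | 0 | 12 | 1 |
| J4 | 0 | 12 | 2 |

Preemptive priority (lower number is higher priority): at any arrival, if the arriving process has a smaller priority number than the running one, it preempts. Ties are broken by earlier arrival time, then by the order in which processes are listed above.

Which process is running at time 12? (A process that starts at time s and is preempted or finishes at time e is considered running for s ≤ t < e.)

Schedule: | J3 0-12 | J4 12-24 | J2 24-28 | J1 28-29 |
Completion: J1=29  J2=28  J3=12  J4=24

J4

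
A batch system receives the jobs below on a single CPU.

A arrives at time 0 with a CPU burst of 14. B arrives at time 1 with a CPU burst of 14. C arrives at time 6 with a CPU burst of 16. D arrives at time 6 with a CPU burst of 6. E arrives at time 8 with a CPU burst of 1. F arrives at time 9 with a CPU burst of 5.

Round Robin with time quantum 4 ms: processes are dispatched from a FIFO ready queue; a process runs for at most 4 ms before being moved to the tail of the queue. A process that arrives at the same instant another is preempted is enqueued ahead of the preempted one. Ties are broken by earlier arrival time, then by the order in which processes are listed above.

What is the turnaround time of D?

33

Timeline: | A 0-4 | B 4-8 | A 8-12 | C 12-16 | D 16-20 | E 20-21 | B 21-25 | F 25-29 | A 29-33 | C 33-37 | D 37-39 | B 39-43 | F 43-44 | A 44-46 | C 46-50 | B 50-52 | C 52-56 |
Completion: A=46  B=52  C=56  D=39  E=21  F=44
Turnaround (C−A): A=46  B=51  C=50  D=33  E=13  F=35
Turnaround(D) = completion − arrival = 39 − 6 = 33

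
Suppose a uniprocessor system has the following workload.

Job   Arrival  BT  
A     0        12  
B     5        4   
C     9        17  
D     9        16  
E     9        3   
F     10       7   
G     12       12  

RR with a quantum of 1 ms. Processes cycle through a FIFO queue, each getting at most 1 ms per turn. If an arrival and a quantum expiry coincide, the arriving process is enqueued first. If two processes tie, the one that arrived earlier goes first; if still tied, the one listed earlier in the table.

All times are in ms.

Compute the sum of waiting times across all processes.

Timeline: | A 0-5 | B 5-6 | A 6-7 | B 7-8 | A 8-9 | B 9-10 | C 10-11 | D 11-12 | E 12-13 | A 13-14 | F 14-15 | B 15-16 | C 16-17 | G 17-18 | D 18-19 | E 19-20 | A 20-21 | F 21-22 | C 22-23 | G 23-24 | D 24-25 | E 25-26 | A 26-27 | F 27-28 | C 28-29 | G 29-30 | D 30-31 | A 31-32 | F 32-33 | C 33-34 | G 34-35 | D 35-36 | A 36-37 | F 37-38 | C 38-39 | G 39-40 | D 40-41 | F 41-42 | C 42-43 | G 43-44 | D 44-45 | F 45-46 | C 46-47 | G 47-48 | D 48-49 | C 49-50 | G 50-51 | D 51-52 | C 52-53 | G 53-54 | D 54-55 | C 55-56 | G 56-57 | D 57-58 | C 58-59 | G 59-60 | D 60-61 | C 61-62 | G 62-63 | D 63-64 | C 64-65 | D 65-66 | C 66-67 | D 67-68 | C 68-69 | D 69-70 | C 70-71 |
Completion: A=37  B=16  C=71  D=70  E=26  F=46  G=63
Waiting = turnaround − burst: A=25, B=7, C=45, D=45, E=14, F=29, G=39
Total waiting = 25 + 7 + 45 + 45 + 14 + 29 + 39 = 204

204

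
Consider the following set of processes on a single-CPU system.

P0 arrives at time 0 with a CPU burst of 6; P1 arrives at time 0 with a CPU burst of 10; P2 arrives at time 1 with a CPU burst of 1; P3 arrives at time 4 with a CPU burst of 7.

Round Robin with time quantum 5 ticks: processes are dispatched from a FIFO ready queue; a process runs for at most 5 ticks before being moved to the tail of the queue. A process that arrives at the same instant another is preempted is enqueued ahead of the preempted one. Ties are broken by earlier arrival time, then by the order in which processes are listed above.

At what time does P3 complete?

24

Timeline: | P0 0-5 | P1 5-10 | P2 10-11 | P3 11-16 | P0 16-17 | P1 17-22 | P3 22-24 |
Completion: P0=17  P1=22  P2=11  P3=24
Turnaround (C−A): P0=17  P1=22  P2=10  P3=20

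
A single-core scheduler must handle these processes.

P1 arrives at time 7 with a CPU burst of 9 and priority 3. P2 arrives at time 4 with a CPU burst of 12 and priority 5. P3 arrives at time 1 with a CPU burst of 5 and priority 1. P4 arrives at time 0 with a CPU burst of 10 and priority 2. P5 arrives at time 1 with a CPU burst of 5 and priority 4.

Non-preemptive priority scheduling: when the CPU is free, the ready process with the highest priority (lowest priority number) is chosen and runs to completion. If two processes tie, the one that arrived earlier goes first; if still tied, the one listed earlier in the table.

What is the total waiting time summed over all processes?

Gantt: | P4 0-10 | P3 10-15 | P1 15-24 | P5 24-29 | P2 29-41 |
Completion: P1=24  P2=41  P3=15  P4=10  P5=29
Waiting = turnaround − burst: P1=8, P2=25, P3=9, P4=0, P5=23
Total waiting = 8 + 25 + 9 + 0 + 23 = 65

65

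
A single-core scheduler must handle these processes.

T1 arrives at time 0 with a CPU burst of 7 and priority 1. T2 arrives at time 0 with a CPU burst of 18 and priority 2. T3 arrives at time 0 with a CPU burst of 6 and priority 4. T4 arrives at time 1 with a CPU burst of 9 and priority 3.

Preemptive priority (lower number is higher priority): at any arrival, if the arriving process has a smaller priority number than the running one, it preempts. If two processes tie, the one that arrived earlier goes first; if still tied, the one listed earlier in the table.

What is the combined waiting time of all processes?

65

Schedule: | T1 0-7 | T2 7-25 | T4 25-34 | T3 34-40 |
Completion: T1=7  T2=25  T3=40  T4=34
Waiting = turnaround − burst: T1=0, T2=7, T3=34, T4=24
Total waiting = 0 + 7 + 34 + 24 = 65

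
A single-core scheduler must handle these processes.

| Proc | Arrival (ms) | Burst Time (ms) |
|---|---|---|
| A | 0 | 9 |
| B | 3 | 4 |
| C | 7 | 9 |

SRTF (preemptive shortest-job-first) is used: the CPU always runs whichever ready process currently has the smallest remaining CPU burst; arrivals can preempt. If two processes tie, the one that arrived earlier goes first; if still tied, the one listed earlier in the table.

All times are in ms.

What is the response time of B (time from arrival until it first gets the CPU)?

Schedule: | A 0-3 | B 3-7 | A 7-13 | C 13-22 |
Completion: A=13  B=7  C=22
Turnaround (C−A): A=13  B=4  C=15
Response(B) = first start − arrival = 3 − 3 = 0

0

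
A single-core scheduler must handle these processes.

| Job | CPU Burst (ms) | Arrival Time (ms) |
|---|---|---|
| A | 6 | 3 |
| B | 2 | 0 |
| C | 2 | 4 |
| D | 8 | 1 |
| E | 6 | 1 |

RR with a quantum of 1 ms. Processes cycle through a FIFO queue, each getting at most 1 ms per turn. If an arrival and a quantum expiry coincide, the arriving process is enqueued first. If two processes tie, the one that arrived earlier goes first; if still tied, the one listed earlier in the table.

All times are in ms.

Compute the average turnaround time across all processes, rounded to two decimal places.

15.00

Timeline: | B 0-1 | D 1-2 | E 2-3 | B 3-4 | D 4-5 | A 5-6 | E 6-7 | C 7-8 | D 8-9 | A 9-10 | E 10-11 | C 11-12 | D 12-13 | A 13-14 | E 14-15 | D 15-16 | A 16-17 | E 17-18 | D 18-19 | A 19-20 | E 20-21 | D 21-22 | A 22-23 | D 23-24 |
Completion: A=23  B=4  C=12  D=24  E=21
Turnaround times: A=20, B=4, C=8, D=23, E=20
Average turnaround = (20+4+8+23+20) / 5 = 75/5 = 15.00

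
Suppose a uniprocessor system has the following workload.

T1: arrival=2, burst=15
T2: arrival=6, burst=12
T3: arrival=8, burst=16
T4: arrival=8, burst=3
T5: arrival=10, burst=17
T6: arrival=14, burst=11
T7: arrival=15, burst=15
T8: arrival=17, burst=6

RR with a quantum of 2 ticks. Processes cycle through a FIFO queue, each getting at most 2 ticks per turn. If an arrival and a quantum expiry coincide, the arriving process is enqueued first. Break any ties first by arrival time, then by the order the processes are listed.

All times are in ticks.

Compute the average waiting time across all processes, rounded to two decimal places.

52.88

Gantt: | idle 0-2 | T1 2-6 | T2 6-8 | T1 8-10 | T3 10-12 | T4 12-14 | T2 14-16 | T5 16-18 | T1 18-20 | T3 20-22 | T6 22-24 | T4 24-25 | T7 25-27 | T2 27-29 | T8 29-31 | T5 31-33 | T1 33-35 | T3 35-37 | T6 37-39 | T7 39-41 | T2 41-43 | T8 43-45 | T5 45-47 | T1 47-49 | T3 49-51 | T6 51-53 | T7 53-55 | T2 55-57 | T8 57-59 | T5 59-61 | T1 61-63 | T3 63-65 | T6 65-67 | T7 67-69 | T2 69-71 | T5 71-73 | T1 73-74 | T3 74-76 | T6 76-78 | T7 78-80 | T5 80-82 | T3 82-84 | T6 84-85 | T7 85-87 | T5 87-89 | T3 89-91 | T7 91-93 | T5 93-95 | T7 95-96 | T5 96-97 |
Completion: T1=74  T2=71  T3=91  T4=25  T5=97  T6=85  T7=96  T8=59
Turnaround (C−A): T1=72  T2=65  T3=83  T4=17  T5=87  T6=71  T7=81  T8=42
Waiting times: T1=57, T2=53, T3=67, T4=14, T5=70, T6=60, T7=66, T8=36
Average waiting = (57+53+67+14+70+60+66+36) / 8 = 423/8 = 52.88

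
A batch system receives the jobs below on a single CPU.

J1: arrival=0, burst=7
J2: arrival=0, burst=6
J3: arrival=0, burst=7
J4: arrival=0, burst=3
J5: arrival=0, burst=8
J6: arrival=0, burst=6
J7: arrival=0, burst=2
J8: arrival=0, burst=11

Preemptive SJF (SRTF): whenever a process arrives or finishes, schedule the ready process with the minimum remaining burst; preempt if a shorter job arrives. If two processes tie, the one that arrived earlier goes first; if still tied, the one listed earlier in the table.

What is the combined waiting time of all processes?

129

Schedule: | J7 0-2 | J4 2-5 | J2 5-11 | J6 11-17 | J1 17-24 | J3 24-31 | J5 31-39 | J8 39-50 |
Completion: J1=24  J2=11  J3=31  J4=5  J5=39  J6=17  J7=2  J8=50
Turnaround (C−A): J1=24  J2=11  J3=31  J4=5  J5=39  J6=17  J7=2  J8=50
Waiting = turnaround − burst: J1=17, J2=5, J3=24, J4=2, J5=31, J6=11, J7=0, J8=39
Total waiting = 17 + 5 + 24 + 2 + 31 + 11 + 0 + 39 = 129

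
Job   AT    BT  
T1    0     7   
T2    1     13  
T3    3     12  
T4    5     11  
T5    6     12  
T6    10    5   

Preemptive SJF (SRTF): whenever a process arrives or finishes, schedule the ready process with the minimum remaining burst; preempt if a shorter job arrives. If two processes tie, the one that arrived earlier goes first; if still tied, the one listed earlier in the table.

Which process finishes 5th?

T5

Timeline: | T1 0-7 | T4 7-10 | T6 10-15 | T4 15-23 | T3 23-35 | T5 35-47 | T2 47-60 |
Completion: T1=7  T2=60  T3=35  T4=23  T5=47  T6=15
Finish order: T1 → T6 → T4 → T3 → T5 → T2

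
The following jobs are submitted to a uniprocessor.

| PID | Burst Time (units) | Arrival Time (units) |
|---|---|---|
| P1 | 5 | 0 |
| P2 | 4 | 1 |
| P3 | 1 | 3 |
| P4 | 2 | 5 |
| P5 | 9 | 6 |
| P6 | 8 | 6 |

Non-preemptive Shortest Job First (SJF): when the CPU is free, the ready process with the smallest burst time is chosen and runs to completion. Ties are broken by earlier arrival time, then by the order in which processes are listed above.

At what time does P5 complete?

Gantt: | P1 0-5 | P3 5-6 | P4 6-8 | P2 8-12 | P6 12-20 | P5 20-29 |
Completion: P1=5  P2=12  P3=6  P4=8  P5=29  P6=20

29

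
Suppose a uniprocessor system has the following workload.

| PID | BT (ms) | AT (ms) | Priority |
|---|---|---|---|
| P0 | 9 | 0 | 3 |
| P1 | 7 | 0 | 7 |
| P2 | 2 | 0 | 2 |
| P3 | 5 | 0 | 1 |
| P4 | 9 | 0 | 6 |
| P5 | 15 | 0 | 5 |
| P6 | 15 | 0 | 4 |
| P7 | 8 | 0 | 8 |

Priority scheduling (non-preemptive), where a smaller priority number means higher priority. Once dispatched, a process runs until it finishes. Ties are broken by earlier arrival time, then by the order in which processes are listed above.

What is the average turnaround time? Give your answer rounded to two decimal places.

36.50

Timeline: | P3 0-5 | P2 5-7 | P0 7-16 | P6 16-31 | P5 31-46 | P4 46-55 | P1 55-62 | P7 62-70 |
Completion: P0=16  P1=62  P2=7  P3=5  P4=55  P5=46  P6=31  P7=70
Turnaround (C−A): P0=16  P1=62  P2=7  P3=5  P4=55  P5=46  P6=31  P7=70
Turnaround times: P0=16, P1=62, P2=7, P3=5, P4=55, P5=46, P6=31, P7=70
Average turnaround = (16+62+7+5+55+46+31+70) / 8 = 292/8 = 36.50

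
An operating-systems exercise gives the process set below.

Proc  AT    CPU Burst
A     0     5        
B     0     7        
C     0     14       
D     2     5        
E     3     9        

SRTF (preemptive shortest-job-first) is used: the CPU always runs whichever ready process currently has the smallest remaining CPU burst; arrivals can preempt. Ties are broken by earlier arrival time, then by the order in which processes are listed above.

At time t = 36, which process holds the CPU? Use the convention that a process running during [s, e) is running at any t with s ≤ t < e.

C

Gantt: | A 0-5 | D 5-10 | B 10-17 | E 17-26 | C 26-40 |
Completion: A=5  B=17  C=40  D=10  E=26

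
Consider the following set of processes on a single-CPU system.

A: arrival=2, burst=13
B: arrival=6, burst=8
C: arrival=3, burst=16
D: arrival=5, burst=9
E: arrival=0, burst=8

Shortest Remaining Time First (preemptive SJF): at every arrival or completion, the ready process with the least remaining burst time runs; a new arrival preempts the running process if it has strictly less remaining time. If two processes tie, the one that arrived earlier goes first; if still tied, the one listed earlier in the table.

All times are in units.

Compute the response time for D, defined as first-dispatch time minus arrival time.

11

Schedule: | E 0-8 | B 8-16 | D 16-25 | A 25-38 | C 38-54 |
Completion: A=38  B=16  C=54  D=25  E=8
Turnaround (C−A): A=36  B=10  C=51  D=20  E=8
Response(D) = first start − arrival = 16 − 5 = 11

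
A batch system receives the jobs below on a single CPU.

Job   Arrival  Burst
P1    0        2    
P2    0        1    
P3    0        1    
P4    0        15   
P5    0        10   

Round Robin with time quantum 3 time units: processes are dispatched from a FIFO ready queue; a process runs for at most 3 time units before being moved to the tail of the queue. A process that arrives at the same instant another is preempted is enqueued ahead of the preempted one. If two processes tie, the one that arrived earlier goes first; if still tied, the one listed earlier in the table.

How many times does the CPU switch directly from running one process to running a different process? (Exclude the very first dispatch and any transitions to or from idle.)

11

Gantt: | P1 0-2 | P2 2-3 | P3 3-4 | P4 4-7 | P5 7-10 | P4 10-13 | P5 13-16 | P4 16-19 | P5 19-22 | P4 22-25 | P5 25-26 | P4 26-29 |
Completion: P1=2  P2=3  P3=4  P4=29  P5=26
Turnaround (C−A): P1=2  P2=3  P3=4  P4=29  P5=26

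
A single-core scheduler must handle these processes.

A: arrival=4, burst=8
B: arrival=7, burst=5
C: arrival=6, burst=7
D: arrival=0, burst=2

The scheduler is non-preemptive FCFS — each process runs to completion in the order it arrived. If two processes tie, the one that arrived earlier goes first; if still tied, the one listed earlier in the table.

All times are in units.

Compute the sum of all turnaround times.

Timeline: | D 0-2 | idle 2-4 | A 4-12 | C 12-19 | B 19-24 |
Completion: A=12  B=24  C=19  D=2
Turnaround (C−A): A=8  B=17  C=13  D=2
Turnaround = completion − arrival: A=8, B=17, C=13, D=2
Total turnaround = 8 + 17 + 13 + 2 = 40

40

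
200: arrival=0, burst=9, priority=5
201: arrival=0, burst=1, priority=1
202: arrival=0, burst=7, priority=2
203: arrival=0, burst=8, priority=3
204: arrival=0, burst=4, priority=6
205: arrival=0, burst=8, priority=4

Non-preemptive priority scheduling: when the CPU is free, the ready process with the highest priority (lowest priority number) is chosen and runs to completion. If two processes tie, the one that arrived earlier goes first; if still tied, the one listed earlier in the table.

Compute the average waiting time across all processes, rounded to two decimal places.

Gantt: | 201 0-1 | 202 1-8 | 203 8-16 | 205 16-24 | 200 24-33 | 204 33-37 |
Completion: 200=33  201=1  202=8  203=16  204=37  205=24
Turnaround (C−A): 200=33  201=1  202=8  203=16  204=37  205=24
Waiting times: 200=24, 201=0, 202=1, 203=8, 204=33, 205=16
Average waiting = (24+0+1+8+33+16) / 6 = 82/6 = 13.67

13.67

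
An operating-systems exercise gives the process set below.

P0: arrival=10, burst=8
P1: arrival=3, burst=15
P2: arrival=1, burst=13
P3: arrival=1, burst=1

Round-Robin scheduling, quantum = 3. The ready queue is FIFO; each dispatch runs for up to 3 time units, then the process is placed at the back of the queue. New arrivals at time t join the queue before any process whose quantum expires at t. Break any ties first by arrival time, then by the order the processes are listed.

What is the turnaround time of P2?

Gantt: | idle 0-1 | P2 1-4 | P3 4-5 | P1 5-8 | P2 8-11 | P1 11-14 | P0 14-17 | P2 17-20 | P1 20-23 | P0 23-26 | P2 26-29 | P1 29-32 | P0 32-34 | P2 34-35 | P1 35-38 |
Completion: P0=34  P1=38  P2=35  P3=5
Turnaround (C−A): P0=24  P1=35  P2=34  P3=4
Turnaround(P2) = completion − arrival = 35 − 1 = 34

34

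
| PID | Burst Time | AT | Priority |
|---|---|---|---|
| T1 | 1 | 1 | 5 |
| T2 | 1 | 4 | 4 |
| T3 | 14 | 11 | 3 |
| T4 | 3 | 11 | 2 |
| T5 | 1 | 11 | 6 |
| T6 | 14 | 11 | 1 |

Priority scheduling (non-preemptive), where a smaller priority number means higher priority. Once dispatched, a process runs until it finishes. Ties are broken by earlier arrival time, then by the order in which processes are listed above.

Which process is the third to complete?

T6

Timeline: | idle 0-1 | T1 1-2 | idle 2-4 | T2 4-5 | idle 5-11 | T6 11-25 | T4 25-28 | T3 28-42 | T5 42-43 |
Completion: T1=2  T2=5  T3=42  T4=28  T5=43  T6=25
Finish order: T1 → T2 → T6 → T4 → T3 → T5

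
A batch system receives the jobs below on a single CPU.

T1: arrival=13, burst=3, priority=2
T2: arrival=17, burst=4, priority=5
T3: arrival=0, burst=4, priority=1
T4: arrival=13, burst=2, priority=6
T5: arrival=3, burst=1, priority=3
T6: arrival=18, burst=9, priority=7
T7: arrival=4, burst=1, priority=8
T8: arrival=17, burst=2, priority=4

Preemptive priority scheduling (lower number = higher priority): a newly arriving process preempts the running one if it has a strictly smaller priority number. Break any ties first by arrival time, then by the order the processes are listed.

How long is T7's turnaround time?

2

Schedule: | T3 0-4 | T5 4-5 | T7 5-6 | idle 6-13 | T1 13-16 | T4 16-17 | T8 17-19 | T2 19-23 | T4 23-24 | T6 24-33 |
Completion: T1=16  T2=23  T3=4  T4=24  T5=5  T6=33  T7=6  T8=19
Turnaround (C−A): T1=3  T2=6  T3=4  T4=11  T5=2  T6=15  T7=2  T8=2
Turnaround(T7) = completion − arrival = 6 − 4 = 2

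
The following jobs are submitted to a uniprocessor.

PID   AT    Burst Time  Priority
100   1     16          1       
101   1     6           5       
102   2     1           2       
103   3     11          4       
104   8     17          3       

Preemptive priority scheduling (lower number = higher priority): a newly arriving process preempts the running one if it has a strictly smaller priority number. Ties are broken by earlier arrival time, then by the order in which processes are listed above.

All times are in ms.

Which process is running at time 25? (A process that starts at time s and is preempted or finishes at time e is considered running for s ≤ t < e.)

104

Timeline: | idle 0-1 | 100 1-17 | 102 17-18 | 104 18-35 | 103 35-46 | 101 46-52 |
Completion: 100=17  101=52  102=18  103=46  104=35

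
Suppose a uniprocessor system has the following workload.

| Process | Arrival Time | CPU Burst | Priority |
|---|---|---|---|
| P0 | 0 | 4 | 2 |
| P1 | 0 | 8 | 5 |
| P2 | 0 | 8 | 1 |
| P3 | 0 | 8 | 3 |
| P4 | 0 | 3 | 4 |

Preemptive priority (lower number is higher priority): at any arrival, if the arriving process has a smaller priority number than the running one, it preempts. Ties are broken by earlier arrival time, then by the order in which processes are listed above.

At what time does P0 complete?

12

Schedule: | P2 0-8 | P0 8-12 | P3 12-20 | P4 20-23 | P1 23-31 |
Completion: P0=12  P1=31  P2=8  P3=20  P4=23
Turnaround (C−A): P0=12  P1=31  P2=8  P3=20  P4=23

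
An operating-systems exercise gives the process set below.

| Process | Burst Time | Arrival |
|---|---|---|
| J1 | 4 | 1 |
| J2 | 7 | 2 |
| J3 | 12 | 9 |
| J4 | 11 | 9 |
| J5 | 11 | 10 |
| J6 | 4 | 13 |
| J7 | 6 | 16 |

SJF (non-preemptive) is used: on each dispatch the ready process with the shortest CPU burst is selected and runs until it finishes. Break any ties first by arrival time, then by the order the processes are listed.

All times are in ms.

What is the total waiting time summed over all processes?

85

Schedule: | idle 0-1 | J1 1-5 | J2 5-12 | J4 12-23 | J6 23-27 | J7 27-33 | J5 33-44 | J3 44-56 |
Completion: J1=5  J2=12  J3=56  J4=23  J5=44  J6=27  J7=33
Waiting = turnaround − burst: J1=0, J2=3, J3=35, J4=3, J5=23, J6=10, J7=11
Total waiting = 0 + 3 + 35 + 3 + 23 + 10 + 11 = 85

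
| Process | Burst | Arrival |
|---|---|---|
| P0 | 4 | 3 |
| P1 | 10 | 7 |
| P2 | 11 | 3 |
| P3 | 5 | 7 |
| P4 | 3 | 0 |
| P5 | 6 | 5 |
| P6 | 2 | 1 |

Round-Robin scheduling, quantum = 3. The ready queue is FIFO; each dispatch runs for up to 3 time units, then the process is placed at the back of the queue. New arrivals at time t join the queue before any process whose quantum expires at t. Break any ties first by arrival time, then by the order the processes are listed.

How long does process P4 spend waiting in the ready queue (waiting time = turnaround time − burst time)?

0

Schedule: | P4 0-3 | P6 3-5 | P0 5-8 | P2 8-11 | P5 11-14 | P1 14-17 | P3 17-20 | P0 20-21 | P2 21-24 | P5 24-27 | P1 27-30 | P3 30-32 | P2 32-35 | P1 35-38 | P2 38-40 | P1 40-41 |
Completion: P0=21  P1=41  P2=40  P3=32  P4=3  P5=27  P6=5
Turnaround (C−A): P0=18  P1=34  P2=37  P3=25  P4=3  P5=22  P6=4
Waiting(P4) = turnaround − burst = 3 − 3 = 0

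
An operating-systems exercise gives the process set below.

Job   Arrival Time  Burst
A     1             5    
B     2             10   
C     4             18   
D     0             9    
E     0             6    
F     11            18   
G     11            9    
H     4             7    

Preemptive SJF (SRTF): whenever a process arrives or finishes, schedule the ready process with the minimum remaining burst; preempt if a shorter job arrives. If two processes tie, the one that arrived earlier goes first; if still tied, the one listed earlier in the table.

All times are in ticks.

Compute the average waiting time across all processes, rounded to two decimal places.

21.88

Gantt: | E 0-6 | A 6-11 | H 11-18 | D 18-27 | G 27-36 | B 36-46 | C 46-64 | F 64-82 |
Completion: A=11  B=46  C=64  D=27  E=6  F=82  G=36  H=18
Turnaround (C−A): A=10  B=44  C=60  D=27  E=6  F=71  G=25  H=14
Waiting times: A=5, B=34, C=42, D=18, E=0, F=53, G=16, H=7
Average waiting = (5+34+42+18+0+53+16+7) / 8 = 175/8 = 21.88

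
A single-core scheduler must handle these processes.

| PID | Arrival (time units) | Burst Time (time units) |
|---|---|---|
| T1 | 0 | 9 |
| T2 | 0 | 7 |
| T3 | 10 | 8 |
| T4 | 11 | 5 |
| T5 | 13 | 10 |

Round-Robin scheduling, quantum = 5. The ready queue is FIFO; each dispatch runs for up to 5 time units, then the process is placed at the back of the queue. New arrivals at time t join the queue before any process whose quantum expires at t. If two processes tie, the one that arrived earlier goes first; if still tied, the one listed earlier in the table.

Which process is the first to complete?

Schedule: | T1 0-5 | T2 5-10 | T1 10-14 | T3 14-19 | T2 19-21 | T4 21-26 | T5 26-31 | T3 31-34 | T5 34-39 |
Completion: T1=14  T2=21  T3=34  T4=26  T5=39
Finish order: T1 → T2 → T4 → T3 → T5

T1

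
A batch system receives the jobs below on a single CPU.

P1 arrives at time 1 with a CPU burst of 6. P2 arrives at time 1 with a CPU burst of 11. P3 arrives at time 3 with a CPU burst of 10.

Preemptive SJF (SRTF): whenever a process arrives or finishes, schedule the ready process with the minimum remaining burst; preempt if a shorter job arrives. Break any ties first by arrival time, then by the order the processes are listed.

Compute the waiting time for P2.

16

Schedule: | idle 0-1 | P1 1-7 | P3 7-17 | P2 17-28 |
Completion: P1=7  P2=28  P3=17
Turnaround (C−A): P1=6  P2=27  P3=14
Waiting(P2) = turnaround − burst = 27 − 11 = 16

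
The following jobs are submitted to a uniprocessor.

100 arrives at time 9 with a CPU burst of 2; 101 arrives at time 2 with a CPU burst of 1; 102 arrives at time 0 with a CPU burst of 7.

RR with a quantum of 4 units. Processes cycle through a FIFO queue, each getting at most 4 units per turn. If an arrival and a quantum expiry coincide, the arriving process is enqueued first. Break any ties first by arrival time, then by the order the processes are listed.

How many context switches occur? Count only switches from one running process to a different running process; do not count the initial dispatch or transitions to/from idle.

Timeline: | 102 0-4 | 101 4-5 | 102 5-8 | idle 8-9 | 100 9-11 |
Completion: 100=11  101=5  102=8
Turnaround (C−A): 100=2  101=3  102=8

2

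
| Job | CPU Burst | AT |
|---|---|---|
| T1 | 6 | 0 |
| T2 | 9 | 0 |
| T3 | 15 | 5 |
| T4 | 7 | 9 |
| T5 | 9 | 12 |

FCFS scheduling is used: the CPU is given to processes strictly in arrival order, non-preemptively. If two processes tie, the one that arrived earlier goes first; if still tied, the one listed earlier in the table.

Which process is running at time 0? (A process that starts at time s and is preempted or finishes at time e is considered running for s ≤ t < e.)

T1

Gantt: | T1 0-6 | T2 6-15 | T3 15-30 | T4 30-37 | T5 37-46 |
Completion: T1=6  T2=15  T3=30  T4=37  T5=46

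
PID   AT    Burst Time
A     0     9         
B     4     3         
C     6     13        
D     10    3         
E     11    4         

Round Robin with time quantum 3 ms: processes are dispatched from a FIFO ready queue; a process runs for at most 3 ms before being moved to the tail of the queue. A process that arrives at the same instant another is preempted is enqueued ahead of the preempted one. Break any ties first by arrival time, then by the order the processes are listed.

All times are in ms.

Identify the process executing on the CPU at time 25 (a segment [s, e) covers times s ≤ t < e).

Schedule: | A 0-6 | B 6-9 | C 9-12 | A 12-15 | D 15-18 | E 18-21 | C 21-24 | E 24-25 | C 25-32 |
Completion: A=15  B=9  C=32  D=18  E=25

C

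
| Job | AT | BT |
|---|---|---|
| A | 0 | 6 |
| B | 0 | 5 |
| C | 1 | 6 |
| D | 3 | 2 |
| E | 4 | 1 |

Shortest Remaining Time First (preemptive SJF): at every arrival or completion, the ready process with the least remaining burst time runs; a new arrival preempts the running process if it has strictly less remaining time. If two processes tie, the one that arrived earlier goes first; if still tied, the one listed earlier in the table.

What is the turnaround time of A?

14

Schedule: | B 0-5 | E 5-6 | D 6-8 | A 8-14 | C 14-20 |
Completion: A=14  B=5  C=20  D=8  E=6
Turnaround(A) = completion − arrival = 14 − 0 = 14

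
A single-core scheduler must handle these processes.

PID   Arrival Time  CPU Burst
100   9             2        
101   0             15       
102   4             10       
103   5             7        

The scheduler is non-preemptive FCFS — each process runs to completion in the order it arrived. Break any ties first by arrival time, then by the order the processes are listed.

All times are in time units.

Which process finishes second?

Timeline: | 101 0-15 | 102 15-25 | 103 25-32 | 100 32-34 |
Completion: 100=34  101=15  102=25  103=32
Turnaround (C−A): 100=25  101=15  102=21  103=27
Finish order: 101 → 102 → 103 → 100

102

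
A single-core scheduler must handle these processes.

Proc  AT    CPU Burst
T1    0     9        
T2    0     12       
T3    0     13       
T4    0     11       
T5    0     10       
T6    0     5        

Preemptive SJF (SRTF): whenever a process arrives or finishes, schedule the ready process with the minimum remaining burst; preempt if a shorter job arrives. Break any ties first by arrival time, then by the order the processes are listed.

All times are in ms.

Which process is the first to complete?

Schedule: | T6 0-5 | T1 5-14 | T5 14-24 | T4 24-35 | T2 35-47 | T3 47-60 |
Completion: T1=14  T2=47  T3=60  T4=35  T5=24  T6=5
Turnaround (C−A): T1=14  T2=47  T3=60  T4=35  T5=24  T6=5
Finish order: T6 → T1 → T5 → T4 → T2 → T3

T6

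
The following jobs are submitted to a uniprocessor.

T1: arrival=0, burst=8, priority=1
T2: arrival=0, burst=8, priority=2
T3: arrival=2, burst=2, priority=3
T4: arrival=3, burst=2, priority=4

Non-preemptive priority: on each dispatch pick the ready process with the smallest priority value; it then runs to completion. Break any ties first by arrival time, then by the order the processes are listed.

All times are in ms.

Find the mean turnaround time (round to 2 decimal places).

Timeline: | T1 0-8 | T2 8-16 | T3 16-18 | T4 18-20 |
Completion: T1=8  T2=16  T3=18  T4=20
Turnaround (C−A): T1=8  T2=16  T3=16  T4=17
Turnaround times: T1=8, T2=16, T3=16, T4=17
Average turnaround = (8+16+16+17) / 4 = 57/4 = 14.25

14.25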